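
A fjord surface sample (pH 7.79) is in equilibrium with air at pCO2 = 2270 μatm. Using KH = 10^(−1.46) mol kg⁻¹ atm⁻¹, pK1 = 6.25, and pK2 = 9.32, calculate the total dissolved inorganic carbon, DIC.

DIC = 2.89 mmol/kg

[CO2*] = KH · pCO2 = 10^(−1.46) × 2270×10^-6 = 7.871×10^-5 mol/kg
α₀ = 1/(1 + K1/[H⁺] + K1K2/[H⁺]²) = 1/(1 + 10^+1.54 + 10^+0.01) = 0.02725
DIC = [CO2*]/α₀ = 7.871×10^-5 / 0.02725 = 2.89 mmol/kg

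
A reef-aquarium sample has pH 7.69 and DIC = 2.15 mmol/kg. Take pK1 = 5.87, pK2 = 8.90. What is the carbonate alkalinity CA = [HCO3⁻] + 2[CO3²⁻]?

CA = 2.24 mmol/kg

CA = [HCO3⁻] + 2[CO3²⁻] = (α₁ + 2α₂)·DIC
At pH 7.69: [H⁺]/K1 = 10^-1.82 = 0.015136, K2/[H⁺] = 10^-1.21 = 0.061660
α₁ = 1/(1 + 0.015136 + 0.061660) = 1/1.0768 = 0.9287; α₂ = α₁·K2/[H⁺] = 0.05726
α₁ + 2α₂ = 1.0432
CA = 1.0432 × 2.15 = 2.24 mmol/kg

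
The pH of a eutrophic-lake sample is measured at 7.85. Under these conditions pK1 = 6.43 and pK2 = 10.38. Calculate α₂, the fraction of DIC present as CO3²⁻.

α₂ = 1 / (1 + [H⁺]/K2 + [H⁺]²/(K1K2)) = 1 / (1 + 10^+2.53 + 10^+1.11)
   = 1 / (1 + 338.84 + 12.882) = 1/352.73 = 0.002835

α₂ = 0.00284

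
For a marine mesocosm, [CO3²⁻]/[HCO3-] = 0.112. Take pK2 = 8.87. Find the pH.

pH = 7.92

From K2 = [H⁺][CO3²⁻]/[HCO3-]:  pH = pK2 + log₁₀([CO3²⁻]/[HCO3-])
log₁₀(0.112) = -0.951
pH = 8.87 + (-0.951) = 7.92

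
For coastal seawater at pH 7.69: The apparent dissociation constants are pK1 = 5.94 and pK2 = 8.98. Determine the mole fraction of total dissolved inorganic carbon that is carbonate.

α₂ = 0.0480

α₂ = 1 / (1 + [H⁺]/K2 + [H⁺]²/(K1K2)) = 1 / (1 + 10^+1.29 + 10^-0.46)
   = 1 / (1 + 19.498 + 0.34674) = 1/20.845 = 0.04797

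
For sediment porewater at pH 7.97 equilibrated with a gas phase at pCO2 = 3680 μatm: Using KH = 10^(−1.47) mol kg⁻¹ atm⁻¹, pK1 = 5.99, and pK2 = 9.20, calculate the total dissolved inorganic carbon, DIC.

DIC = 12.7 mmol/kg

[CO2*] = KH · pCO2 = 10^(−1.47) × 3680×10^-6 = 1.247×10^-4 mol/kg
α₀ = 1/(1 + K1/[H⁺] + K1K2/[H⁺]²) = 1/(1 + 10^+1.98 + 10^+0.75) = 0.009792
DIC = [CO2*]/α₀ = 1.247×10^-4 / 0.009792 = 12.7 mmol/kg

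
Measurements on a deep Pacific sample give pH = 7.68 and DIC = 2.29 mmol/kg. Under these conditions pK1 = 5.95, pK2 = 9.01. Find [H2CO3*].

[CO2*] = 0.0400 mmol/kg

α₀ = 1 / (1 + K1/[H⁺] + K1K2/[H⁺]²) = 1 / (1 + 10^+1.73 + 10^+0.40)
   = 1 / (1 + 53.703 + 2.5119) = 1/57.215 = 0.01748
[CO2*] = α₀ × DIC = 0.01748 × 2.29 = 0.0400 mmol/kg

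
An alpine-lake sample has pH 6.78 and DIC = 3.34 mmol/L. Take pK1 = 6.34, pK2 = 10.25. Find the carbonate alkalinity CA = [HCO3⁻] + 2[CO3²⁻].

CA = 2.45 mmol/L

CA = [HCO3⁻] + 2[CO3²⁻] = (α₁ + 2α₂)·DIC
At pH 6.78: [H⁺]/K1 = 10^-0.44 = 0.36308, K2/[H⁺] = 10^-3.47 = 0.00033884
α₁ = 1/(1 + 0.36308 + 0.00033884) = 1/1.3634 = 0.7335; α₂ = α₁·K2/[H⁺] = 0.0002485
α₁ + 2α₂ = 0.7339
CA = 0.7339 × 3.34 = 2.45 mmol/L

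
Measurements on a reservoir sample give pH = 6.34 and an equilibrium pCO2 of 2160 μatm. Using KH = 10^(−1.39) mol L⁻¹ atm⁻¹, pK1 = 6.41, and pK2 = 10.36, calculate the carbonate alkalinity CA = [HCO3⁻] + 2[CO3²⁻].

CA = 0.0749 mmol/L

[CO2*] = KH · pCO2 = 10^(−1.39) × 2160×10^-6 = 8.799×10^-5 mol/L
α₀ = 1/(1 + K1/[H⁺] + K1K2/[H⁺]²) = 1/(1 + 10^-0.07 + 10^-4.09) = 0.5402
DIC = [CO2*]/α₀ = 8.799×10^-5 / 0.5402 = 0.1629 mmol/L
CA = (α₁ + 2α₂)·DIC = (0.4598 + 2×4.391×10^-5) × 0.1629 = 0.0749 mmol/L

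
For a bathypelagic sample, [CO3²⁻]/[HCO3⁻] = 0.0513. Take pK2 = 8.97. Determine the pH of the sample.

From K2 = [H⁺][CO3²⁻]/[HCO3⁻]:  pH = pK2 + log₁₀([CO3²⁻]/[HCO3⁻])
log₁₀(0.0513) = -1.290
pH = 8.97 + (-1.290) = 7.68

pH = 7.68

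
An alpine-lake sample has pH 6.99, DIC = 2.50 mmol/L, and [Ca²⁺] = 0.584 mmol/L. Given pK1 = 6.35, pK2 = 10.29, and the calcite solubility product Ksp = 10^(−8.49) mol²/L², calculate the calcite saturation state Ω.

Ω = 0.184

α₂ = 1 / (1 + [H⁺]/K2 + [H⁺]²/(K1K2)) = 1 / (1 + 10^+3.30 + 10^+2.66)
   = 1 / (1 + 1995.3 + 457.09) = 1/2453.4 = 0.0004076
[CO3²⁻] = α₂ × DIC = 0.0004076 × 2.50 = 0.001019 mmol/L = 1.019 μmol/L
Ksp = 10^(−8.49) = 3.236×10^-9
Ω = [Ca²⁺][CO3²⁻]/Ksp = (0.584×10^-3)(1.019×10^-6) / 3.236×10^-9 = 0.184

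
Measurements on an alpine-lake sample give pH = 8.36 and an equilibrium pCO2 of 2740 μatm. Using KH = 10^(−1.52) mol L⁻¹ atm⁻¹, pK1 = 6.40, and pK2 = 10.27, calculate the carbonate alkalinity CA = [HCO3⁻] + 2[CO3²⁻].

CA = 7.73 mmol/L

[CO2*] = KH · pCO2 = 10^(−1.52) × 2740×10^-6 = 8.275×10^-5 mol/L
α₀ = 1/(1 + K1/[H⁺] + K1K2/[H⁺]²) = 1/(1 + 10^+1.96 + 10^+0.05) = 0.01072
DIC = [CO2*]/α₀ = 8.275×10^-5 / 0.01072 = 7.722 mmol/L
CA = (α₁ + 2α₂)·DIC = (0.9773 + 2×0.01202) × 7.722 = 7.73 mmol/L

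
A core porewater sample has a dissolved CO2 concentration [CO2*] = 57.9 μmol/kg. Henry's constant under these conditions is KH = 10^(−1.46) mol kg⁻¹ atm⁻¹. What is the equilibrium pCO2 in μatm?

pCO2 = 1670 μatm

KH = 10^(−1.46) = 3.467×10^-2 mol kg⁻¹ atm⁻¹
pCO2 = [CO2*]/KH = 57.9×10^-6 / 3.467×10^-2 = 1.67×10^-3 atm = 1670 μatm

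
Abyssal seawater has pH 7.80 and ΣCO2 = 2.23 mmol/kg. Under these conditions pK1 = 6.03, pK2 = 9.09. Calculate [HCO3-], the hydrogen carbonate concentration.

[HCO3⁻] = 2.09 mmol/kg

α₁ = 1 / (1 + [H⁺]/K1 + K2/[H⁺]) = 1 / (1 + 10^-1.77 + 10^-1.29)
   = 1 / (1 + 0.016982 + 0.051286) = 1/1.0683 = 0.9361
[HCO3⁻] = α₁ × DIC = 0.9361 × 2.23 = 2.09 mmol/kg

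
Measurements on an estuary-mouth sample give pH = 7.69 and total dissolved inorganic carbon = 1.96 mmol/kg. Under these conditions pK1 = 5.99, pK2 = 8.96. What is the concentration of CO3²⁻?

α₂ = 1 / (1 + [H⁺]/K2 + [H⁺]²/(K1K2)) = 1 / (1 + 10^+1.27 + 10^-0.43)
   = 1 / (1 + 18.621 + 0.37154) = 1/19.992 = 0.05002
[CO3²⁻] = α₂ × DIC = 0.05002 × 1.96 = 0.0980 mmol/kg

[CO3²⁻] = 0.0980 mmol/kg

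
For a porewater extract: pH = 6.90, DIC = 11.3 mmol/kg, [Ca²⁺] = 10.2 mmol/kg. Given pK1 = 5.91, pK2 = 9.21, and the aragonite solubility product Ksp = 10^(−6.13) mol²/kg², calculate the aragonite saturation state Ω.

Ω = 0.688

α₂ = 1 / (1 + [H⁺]/K2 + [H⁺]²/(K1K2)) = 1 / (1 + 10^+2.31 + 10^+1.32)
   = 1 / (1 + 204.17 + 20.893) = 1/226.07 = 0.004423
[CO3²⁻] = α₂ × DIC = 0.004423 × 11.3 = 0.04999 mmol/kg
Ksp = 10^(−6.13) = 7.413×10^-7
Ω = [Ca²⁺][CO3²⁻]/Ksp = (10.2×10^-3)(4.999×10^-5) / 7.413×10^-7 = 0.688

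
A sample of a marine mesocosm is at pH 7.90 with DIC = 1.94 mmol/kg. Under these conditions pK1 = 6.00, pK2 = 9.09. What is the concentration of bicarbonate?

α₁ = 1 / (1 + [H⁺]/K1 + K2/[H⁺]) = 1 / (1 + 10^-1.90 + 10^-1.19)
   = 1 / (1 + 0.012589 + 0.064565) = 1/1.0772 = 0.9284
[HCO3⁻] = α₁ × DIC = 0.9284 × 1.94 = 1.80 mmol/kg

[HCO3⁻] = 1.80 mmol/kg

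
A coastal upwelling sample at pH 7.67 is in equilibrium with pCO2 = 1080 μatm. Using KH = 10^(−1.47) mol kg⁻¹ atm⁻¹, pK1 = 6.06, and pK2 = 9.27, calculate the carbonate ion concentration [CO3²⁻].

[CO3²⁻] = 0.0374 mmol/kg

[CO2*] = KH · pCO2 = 10^(−1.47) × 1080×10^-6 = 3.660×10^-5 mol/kg
α₀ = 1/(1 + K1/[H⁺] + K1K2/[H⁺]²) = 1/(1 + 10^+1.61 + 10^+0.01) = 0.02339
DIC = [CO2*]/α₀ = 3.660×10^-5 / 0.02339 = 1.565 mmol/kg
[CO3²⁻] = α₂·DIC; α₂ = 0.02393, so [CO3²⁻] = 0.02393 × 1.565 = 0.0374 mmol/kg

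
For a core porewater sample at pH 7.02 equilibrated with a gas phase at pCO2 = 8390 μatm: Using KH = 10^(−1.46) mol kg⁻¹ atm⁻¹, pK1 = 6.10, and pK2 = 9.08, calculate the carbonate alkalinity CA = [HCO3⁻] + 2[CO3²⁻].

CA = 2.46 mmol/kg

[CO2*] = KH · pCO2 = 10^(−1.46) × 8390×10^-6 = 2.909×10^-4 mol/kg
α₀ = 1/(1 + K1/[H⁺] + K1K2/[H⁺]²) = 1/(1 + 10^+0.92 + 10^-1.14) = 0.1065
DIC = [CO2*]/α₀ = 2.909×10^-4 / 0.1065 = 2.732 mmol/kg
CA = (α₁ + 2α₂)·DIC = (0.8858 + 2×0.007715) × 2.732 = 2.46 mmol/kg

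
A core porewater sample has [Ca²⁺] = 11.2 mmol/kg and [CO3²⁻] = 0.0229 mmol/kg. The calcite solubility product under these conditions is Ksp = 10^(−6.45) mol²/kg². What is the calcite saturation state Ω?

Ω = 0.723

Ksp = 10^(−6.45) = 3.548×10^-7
Ω = [Ca²⁺][CO3²⁻]/Ksp = (11.2×10^-3)(0.0229×10^-3) / 3.548×10^-7 = 0.723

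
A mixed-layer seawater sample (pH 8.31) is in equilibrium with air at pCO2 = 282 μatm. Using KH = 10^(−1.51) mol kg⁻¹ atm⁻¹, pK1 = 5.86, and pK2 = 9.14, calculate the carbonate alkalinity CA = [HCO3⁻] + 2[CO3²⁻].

[CO2*] = KH · pCO2 = 10^(−1.51) × 282×10^-6 = 8.715×10^-6 mol/kg
α₀ = 1/(1 + K1/[H⁺] + K1K2/[H⁺]²) = 1/(1 + 10^+2.45 + 10^+1.62) = 0.003081
DIC = [CO2*]/α₀ = 8.715×10^-6 / 0.003081 = 2.828 mmol/kg
CA = (α₁ + 2α₂)·DIC = (0.8685 + 2×0.1285) × 2.828 = 3.18 mmol/kg

CA = 3.18 mmol/kg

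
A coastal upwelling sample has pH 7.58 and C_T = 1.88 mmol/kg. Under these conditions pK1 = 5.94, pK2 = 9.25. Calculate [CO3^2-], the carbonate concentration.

[CO3²⁻] = 0.0385 mmol/kg

α₂ = 1 / (1 + [H⁺]/K2 + [H⁺]²/(K1K2)) = 1 / (1 + 10^+1.67 + 10^+0.03)
   = 1 / (1 + 46.774 + 1.0715) = 1/48.845 = 0.02047
[CO3²⁻] = α₂ × DIC = 0.02047 × 1.88 = 0.0385 mmol/kg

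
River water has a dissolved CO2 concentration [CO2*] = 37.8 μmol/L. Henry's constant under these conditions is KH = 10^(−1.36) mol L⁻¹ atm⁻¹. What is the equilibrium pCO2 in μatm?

KH = 10^(−1.36) = 4.365×10^-2 mol L⁻¹ atm⁻¹
pCO2 = [CO2*]/KH = 37.8×10^-6 / 4.365×10^-2 = 8.66×10^-4 atm = 866 μatm

pCO2 = 866 μatm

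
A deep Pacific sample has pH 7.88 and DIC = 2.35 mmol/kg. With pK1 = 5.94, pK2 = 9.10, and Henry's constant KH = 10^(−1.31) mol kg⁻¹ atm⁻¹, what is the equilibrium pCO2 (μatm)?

pCO2 = 514 μatm

α₀ = 1 / (1 + K1/[H⁺] + K1K2/[H⁺]²) = 1 / (1 + 10^+1.94 + 10^+0.72)
   = 1 / (1 + 87.096 + 5.2481) = 1/93.344 = 0.01071
[CO2*] = α₀ × DIC = 0.01071 × 2.35 = 0.02518 mmol/kg
pCO2 = [CO2*]/KH = 2.518×10^-5 / 4.898×10^-2 = 514 μatm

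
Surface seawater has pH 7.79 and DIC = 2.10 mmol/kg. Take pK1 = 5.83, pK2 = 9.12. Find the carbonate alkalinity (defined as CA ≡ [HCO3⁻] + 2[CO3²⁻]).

CA = [HCO3⁻] + 2[CO3²⁻] = (α₁ + 2α₂)·DIC
At pH 7.79: [H⁺]/K1 = 10^-1.96 = 0.010965, K2/[H⁺] = 10^-1.33 = 0.046774
α₁ = 1/(1 + 0.010965 + 0.046774) = 1/1.0577 = 0.9454; α₂ = α₁·K2/[H⁺] = 0.04422
α₁ + 2α₂ = 1.0339
CA = 1.0339 × 2.10 = 2.17 mmol/kg

CA = 2.17 mmol/kg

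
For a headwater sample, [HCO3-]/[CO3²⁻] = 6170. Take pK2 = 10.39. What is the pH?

pH = 6.60

From K2 = [H⁺][CO3²⁻]/[HCO3-]:  pH = pK2 − log₁₀([HCO3-]/[CO3²⁻])
log₁₀(6170) = +3.790
pH = 10.39 − (+3.790) = 6.60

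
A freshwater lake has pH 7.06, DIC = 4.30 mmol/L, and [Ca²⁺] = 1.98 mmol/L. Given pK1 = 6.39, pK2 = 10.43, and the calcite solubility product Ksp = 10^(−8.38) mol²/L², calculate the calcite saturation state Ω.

α₂ = 1 / (1 + [H⁺]/K2 + [H⁺]²/(K1K2)) = 1 / (1 + 10^+3.37 + 10^+2.70)
   = 1 / (1 + 2344.2 + 501.19) = 1/2846.4 = 0.0003513
[CO3²⁻] = α₂ × DIC = 0.0003513 × 4.30 = 0.001511 mmol/L = 1.511 μmol/L
Ksp = 10^(−8.38) = 4.169×10^-9
Ω = [Ca²⁺][CO3²⁻]/Ksp = (1.98×10^-3)(1.511×10^-6) / 4.169×10^-9 = 0.718

Ω = 0.718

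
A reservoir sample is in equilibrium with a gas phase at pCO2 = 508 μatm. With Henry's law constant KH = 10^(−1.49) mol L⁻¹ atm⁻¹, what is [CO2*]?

[CO2*] = 16.4 μmol/L

KH = 10^(−1.49) = 3.236×10^-2 mol L⁻¹ atm⁻¹
[CO2*] = KH · pCO2 = 3.236×10^-2 × 508×10^-6 atm = 1.64×10^-5 mol/L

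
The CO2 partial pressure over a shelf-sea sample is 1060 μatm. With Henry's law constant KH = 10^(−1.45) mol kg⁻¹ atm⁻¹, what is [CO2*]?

KH = 10^(−1.45) = 3.548×10^-2 mol kg⁻¹ atm⁻¹
[CO2*] = KH · pCO2 = 3.548×10^-2 × 1060×10^-6 atm = 3.76×10^-5 mol/kg

[CO2*] = 37.6 μmol/kg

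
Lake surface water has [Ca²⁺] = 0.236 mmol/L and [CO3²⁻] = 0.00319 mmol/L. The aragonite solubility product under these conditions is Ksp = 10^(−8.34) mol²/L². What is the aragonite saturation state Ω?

Ω = 0.165

Ksp = 10^(−8.34) = 4.571×10^-9
Ω = [Ca²⁺][CO3²⁻]/Ksp = (0.236×10^-3)(0.00319×10^-3) / 4.571×10^-9 = 0.165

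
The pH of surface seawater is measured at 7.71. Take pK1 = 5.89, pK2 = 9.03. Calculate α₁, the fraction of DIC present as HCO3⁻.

α₁ = 0.941

α₁ = 1 / (1 + [H⁺]/K1 + K2/[H⁺]) = 1 / (1 + 10^-1.82 + 10^-1.32)
   = 1 / (1 + 0.015136 + 0.047863) = 1/1.0630 = 0.9407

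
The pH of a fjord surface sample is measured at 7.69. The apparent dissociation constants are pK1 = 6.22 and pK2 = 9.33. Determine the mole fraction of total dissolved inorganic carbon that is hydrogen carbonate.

α₁ = 0.946

α₁ = 1 / (1 + [H⁺]/K1 + K2/[H⁺]) = 1 / (1 + 10^-1.47 + 10^-1.64)
   = 1 / (1 + 0.033884 + 0.022909) = 1/1.0568 = 0.9463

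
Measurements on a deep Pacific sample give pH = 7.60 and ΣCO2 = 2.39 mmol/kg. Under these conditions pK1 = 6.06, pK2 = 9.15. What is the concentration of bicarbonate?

α₁ = 1 / (1 + [H⁺]/K1 + K2/[H⁺]) = 1 / (1 + 10^-1.54 + 10^-1.55)
   = 1 / (1 + 0.028840 + 0.028184) = 1/1.0570 = 0.9461
[HCO3⁻] = α₁ × DIC = 0.9461 × 2.39 = 2.26 mmol/kg

[HCO3⁻] = 2.26 mmol/kg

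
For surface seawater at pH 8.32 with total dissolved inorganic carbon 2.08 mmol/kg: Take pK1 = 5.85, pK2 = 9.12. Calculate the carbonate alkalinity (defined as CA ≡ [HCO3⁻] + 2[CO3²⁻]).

CA = 2.36 mmol/kg

CA = [HCO3⁻] + 2[CO3²⁻] = (α₁ + 2α₂)·DIC
At pH 8.32: [H⁺]/K1 = 10^-2.47 = 0.0033884, K2/[H⁺] = 10^-0.80 = 0.15849
α₁ = 1/(1 + 0.0033884 + 0.15849) = 1/1.1619 = 0.8607; α₂ = α₁·K2/[H⁺] = 0.1364
α₁ + 2α₂ = 1.1335
CA = 1.1335 × 2.08 = 2.36 mmol/kg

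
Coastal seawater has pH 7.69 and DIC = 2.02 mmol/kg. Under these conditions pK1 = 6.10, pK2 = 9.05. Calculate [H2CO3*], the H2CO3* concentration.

α₀ = 1 / (1 + K1/[H⁺] + K1K2/[H⁺]²) = 1 / (1 + 10^+1.59 + 10^+0.23)
   = 1 / (1 + 38.905 + 1.6982) = 1/41.603 = 0.02404
[CO2*] = α₀ × DIC = 0.02404 × 2.02 = 0.0486 mmol/kg

[CO2*] = 0.0486 mmol/kg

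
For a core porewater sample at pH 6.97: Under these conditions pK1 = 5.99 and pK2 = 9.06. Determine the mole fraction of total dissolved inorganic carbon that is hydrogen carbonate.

α₁ = 0.899

α₁ = 1 / (1 + [H⁺]/K1 + K2/[H⁺]) = 1 / (1 + 10^-0.98 + 10^-2.09)
   = 1 / (1 + 0.10471 + 0.0081283) = 1/1.1128 = 0.8986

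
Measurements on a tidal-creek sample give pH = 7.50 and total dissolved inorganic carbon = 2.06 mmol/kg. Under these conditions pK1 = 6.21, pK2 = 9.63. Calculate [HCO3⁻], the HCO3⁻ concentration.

α₁ = 1 / (1 + [H⁺]/K1 + K2/[H⁺]) = 1 / (1 + 10^-1.29 + 10^-2.13)
   = 1 / (1 + 0.051286 + 0.0074131) = 1/1.0587 = 0.9446
[HCO3⁻] = α₁ × DIC = 0.9446 × 2.06 = 1.95 mmol/kg

[HCO3⁻] = 1.95 mmol/kg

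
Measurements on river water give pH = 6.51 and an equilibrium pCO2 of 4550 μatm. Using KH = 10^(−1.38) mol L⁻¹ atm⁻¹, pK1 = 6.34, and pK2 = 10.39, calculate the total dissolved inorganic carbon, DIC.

[CO2*] = KH · pCO2 = 10^(−1.38) × 4550×10^-6 = 1.897×10^-4 mol/L
α₀ = 1/(1 + K1/[H⁺] + K1K2/[H⁺]²) = 1/(1 + 10^+0.17 + 10^-3.71) = 0.4033
DIC = [CO2*]/α₀ = 1.897×10^-4 / 0.4033 = 0.470 mmol/L

DIC = 0.470 mmol/L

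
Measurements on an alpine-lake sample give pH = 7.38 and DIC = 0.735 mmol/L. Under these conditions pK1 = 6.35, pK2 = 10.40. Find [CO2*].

α₀ = 1 / (1 + K1/[H⁺] + K1K2/[H⁺]²) = 1 / (1 + 10^+1.03 + 10^-1.99)
   = 1 / (1 + 10.715 + 0.010233) = 1/11.725 = 0.08528
[CO2*] = α₀ × DIC = 0.08528 × 0.735 = 0.0627 mmol/L

[CO2*] = 0.0627 mmol/L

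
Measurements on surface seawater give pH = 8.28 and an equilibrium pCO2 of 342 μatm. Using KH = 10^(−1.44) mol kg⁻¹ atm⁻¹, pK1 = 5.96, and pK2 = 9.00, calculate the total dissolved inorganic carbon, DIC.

DIC = 3.10 mmol/kg

[CO2*] = KH · pCO2 = 10^(−1.44) × 342×10^-6 = 1.242×10^-5 mol/kg
α₀ = 1/(1 + K1/[H⁺] + K1K2/[H⁺]²) = 1/(1 + 10^+2.32 + 10^+1.60) = 0.004004
DIC = [CO2*]/α₀ = 1.242×10^-5 / 0.004004 = 3.10 mmol/kg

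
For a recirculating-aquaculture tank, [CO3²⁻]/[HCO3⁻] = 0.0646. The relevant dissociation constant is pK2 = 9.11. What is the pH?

pH = 7.92

From K2 = [H⁺][CO3²⁻]/[HCO3⁻]:  pH = pK2 + log₁₀([CO3²⁻]/[HCO3⁻])
log₁₀(0.0646) = -1.190
pH = 9.11 + (-1.190) = 7.92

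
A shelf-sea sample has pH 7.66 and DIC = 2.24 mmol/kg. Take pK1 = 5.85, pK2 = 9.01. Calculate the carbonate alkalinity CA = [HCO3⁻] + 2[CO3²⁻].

CA = [HCO3⁻] + 2[CO3²⁻] = (α₁ + 2α₂)·DIC
At pH 7.66: [H⁺]/K1 = 10^-1.81 = 0.015488, K2/[H⁺] = 10^-1.35 = 0.044668
α₁ = 1/(1 + 0.015488 + 0.044668) = 1/1.0602 = 0.9433; α₂ = α₁·K2/[H⁺] = 0.04213
α₁ + 2α₂ = 1.0275
CA = 1.0275 × 2.24 = 2.30 mmol/kg

CA = 2.30 mmol/kg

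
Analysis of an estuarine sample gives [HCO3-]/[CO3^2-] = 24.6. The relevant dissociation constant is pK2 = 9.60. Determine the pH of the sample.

pH = 8.21

From K2 = [H⁺][CO3^2-]/[HCO3-]:  pH = pK2 − log₁₀([HCO3-]/[CO3^2-])
log₁₀(24.6) = +1.391
pH = 9.60 − (+1.391) = 8.21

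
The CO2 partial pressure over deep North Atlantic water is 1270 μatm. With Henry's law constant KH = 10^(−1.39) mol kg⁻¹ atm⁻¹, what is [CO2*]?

KH = 10^(−1.39) = 4.074×10^-2 mol kg⁻¹ atm⁻¹
[CO2*] = KH · pCO2 = 4.074×10^-2 × 1270×10^-6 atm = 5.17×10^-5 mol/kg

[CO2*] = 51.7 μmol/kg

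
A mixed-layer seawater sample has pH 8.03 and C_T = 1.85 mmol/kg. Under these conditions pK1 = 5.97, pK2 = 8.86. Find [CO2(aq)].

[CO2*] = 13.9 μmol/kg

α₀ = 1 / (1 + K1/[H⁺] + K1K2/[H⁺]²) = 1 / (1 + 10^+2.06 + 10^+1.23)
   = 1 / (1 + 114.82 + 16.982) = 1/132.80 = 0.007530
[CO2*] = α₀ × DIC = 0.007530 × 1.85 = 0.0139 mmol/kg = 13.9 μmol/kg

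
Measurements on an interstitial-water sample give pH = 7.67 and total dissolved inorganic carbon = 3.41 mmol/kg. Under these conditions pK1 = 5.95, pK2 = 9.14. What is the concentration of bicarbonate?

α₁ = 1 / (1 + [H⁺]/K1 + K2/[H⁺]) = 1 / (1 + 10^-1.72 + 10^-1.47)
   = 1 / (1 + 0.019055 + 0.033884) = 1/1.0529 = 0.9497
[HCO3⁻] = α₁ × DIC = 0.9497 × 3.41 = 3.24 mmol/kg

[HCO3⁻] = 3.24 mmol/kg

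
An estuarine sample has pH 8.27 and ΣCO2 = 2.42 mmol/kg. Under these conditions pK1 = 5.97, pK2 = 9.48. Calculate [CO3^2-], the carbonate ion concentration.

[CO3²⁻] = 0.140 mmol/kg

α₂ = 1 / (1 + [H⁺]/K2 + [H⁺]²/(K1K2)) = 1 / (1 + 10^+1.21 + 10^-1.09)
   = 1 / (1 + 16.218 + 0.081283) = 1/17.299 = 0.05781
[CO3²⁻] = α₂ × DIC = 0.05781 × 2.42 = 0.140 mmol/kg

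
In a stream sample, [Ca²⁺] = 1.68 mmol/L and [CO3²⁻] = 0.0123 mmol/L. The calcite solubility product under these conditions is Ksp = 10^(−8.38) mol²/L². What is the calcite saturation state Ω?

Ksp = 10^(−8.38) = 4.169×10^-9
Ω = [Ca²⁺][CO3²⁻]/Ksp = (1.68×10^-3)(0.0123×10^-3) / 4.169×10^-9 = 4.96

Ω = 4.96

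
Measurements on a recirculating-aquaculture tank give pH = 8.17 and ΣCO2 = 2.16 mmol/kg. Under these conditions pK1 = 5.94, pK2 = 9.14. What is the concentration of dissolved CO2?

α₀ = 1 / (1 + K1/[H⁺] + K1K2/[H⁺]²) = 1 / (1 + 10^+2.23 + 10^+1.26)
   = 1 / (1 + 169.82 + 18.197) = 1/189.02 = 0.005290
[CO2*] = α₀ × DIC = 0.005290 × 2.16 = 0.0114 mmol/kg = 11.4 μmol/kg

[CO2*] = 11.4 μmol/kg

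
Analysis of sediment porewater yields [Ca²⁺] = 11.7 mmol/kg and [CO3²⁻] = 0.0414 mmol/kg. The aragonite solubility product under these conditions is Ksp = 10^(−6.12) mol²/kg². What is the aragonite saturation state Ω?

Ω = 0.639

Ksp = 10^(−6.12) = 7.586×10^-7
Ω = [Ca²⁺][CO3²⁻]/Ksp = (11.7×10^-3)(0.0414×10^-3) / 7.586×10^-7 = 0.639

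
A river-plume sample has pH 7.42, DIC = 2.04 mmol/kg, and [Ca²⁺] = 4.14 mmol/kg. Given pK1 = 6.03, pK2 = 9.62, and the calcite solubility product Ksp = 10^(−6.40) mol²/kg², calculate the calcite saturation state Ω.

Ω = 0.128

α₂ = 1 / (1 + [H⁺]/K2 + [H⁺]²/(K1K2)) = 1 / (1 + 10^+2.20 + 10^+0.81)
   = 1 / (1 + 158.49 + 6.4565) = 1/165.95 = 0.006026
[CO3²⁻] = α₂ × DIC = 0.006026 × 2.04 = 0.01229 mmol/kg = 12.29 μmol/kg
Ksp = 10^(−6.40) = 3.981×10^-7
Ω = [Ca²⁺][CO3²⁻]/Ksp = (4.14×10^-3)(1.229×10^-5) / 3.981×10^-7 = 0.128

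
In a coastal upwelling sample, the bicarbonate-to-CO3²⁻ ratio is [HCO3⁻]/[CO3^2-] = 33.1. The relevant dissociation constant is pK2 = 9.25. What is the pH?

From K2 = [H⁺][CO3^2-]/[HCO3⁻]:  pH = pK2 − log₁₀([HCO3⁻]/[CO3^2-])
log₁₀(33.1) = +1.520
pH = 9.25 − (+1.520) = 7.73

pH = 7.73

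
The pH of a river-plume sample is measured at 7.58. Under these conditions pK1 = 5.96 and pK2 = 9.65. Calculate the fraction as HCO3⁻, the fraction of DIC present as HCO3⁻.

α₁ = 1 / (1 + [H⁺]/K1 + K2/[H⁺]) = 1 / (1 + 10^-1.62 + 10^-2.07)
   = 1 / (1 + 0.023988 + 0.0085114) = 1/1.0325 = 0.9685

α₁ = 0.969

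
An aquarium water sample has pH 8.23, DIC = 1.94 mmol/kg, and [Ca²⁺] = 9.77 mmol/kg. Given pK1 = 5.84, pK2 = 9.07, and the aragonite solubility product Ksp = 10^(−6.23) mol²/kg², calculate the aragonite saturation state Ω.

Ω = 4.05

α₂ = 1 / (1 + [H⁺]/K2 + [H⁺]²/(K1K2)) = 1 / (1 + 10^+0.84 + 10^-1.55)
   = 1 / (1 + 6.9183 + 0.028184) = 1/7.9465 = 0.1258
[CO3²⁻] = α₂ × DIC = 0.1258 × 1.94 = 0.2441 mmol/kg
Ksp = 10^(−6.23) = 5.888×10^-7
Ω = [Ca²⁺][CO3²⁻]/Ksp = (9.77×10^-3)(2.441×10^-4) / 5.888×10^-7 = 4.05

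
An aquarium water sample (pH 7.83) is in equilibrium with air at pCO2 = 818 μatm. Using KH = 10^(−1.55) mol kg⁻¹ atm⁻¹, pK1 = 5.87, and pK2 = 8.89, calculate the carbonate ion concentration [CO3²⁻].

[CO3²⁻] = 0.183 mmol/kg

[CO2*] = KH · pCO2 = 10^(−1.55) × 818×10^-6 = 2.305×10^-5 mol/kg
α₀ = 1/(1 + K1/[H⁺] + K1K2/[H⁺]²) = 1/(1 + 10^+1.96 + 10^+0.90) = 0.009986
DIC = [CO2*]/α₀ = 2.305×10^-5 / 0.009986 = 2.309 mmol/kg
[CO3²⁻] = α₂·DIC; α₂ = 0.07932, so [CO3²⁻] = 0.07932 × 2.309 = 0.183 mmol/kg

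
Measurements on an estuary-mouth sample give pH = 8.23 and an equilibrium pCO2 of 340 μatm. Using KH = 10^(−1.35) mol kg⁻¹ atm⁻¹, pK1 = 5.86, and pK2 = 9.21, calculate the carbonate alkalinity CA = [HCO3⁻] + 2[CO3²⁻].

CA = 4.31 mmol/kg

[CO2*] = KH · pCO2 = 10^(−1.35) × 340×10^-6 = 1.519×10^-5 mol/kg
α₀ = 1/(1 + K1/[H⁺] + K1K2/[H⁺]²) = 1/(1 + 10^+2.37 + 10^+1.39) = 0.003847
DIC = [CO2*]/α₀ = 1.519×10^-5 / 0.003847 = 3.948 mmol/kg
CA = (α₁ + 2α₂)·DIC = (0.9017 + 2×0.09442) × 3.948 = 4.31 mmol/kg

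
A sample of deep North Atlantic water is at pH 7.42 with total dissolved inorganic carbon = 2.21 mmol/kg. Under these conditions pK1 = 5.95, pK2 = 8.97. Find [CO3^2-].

[CO3²⁻] = 0.0586 mmol/kg

α₂ = 1 / (1 + [H⁺]/K2 + [H⁺]²/(K1K2)) = 1 / (1 + 10^+1.55 + 10^+0.08)
   = 1 / (1 + 35.481 + 1.2023) = 1/37.684 = 0.02654
[CO3²⁻] = α₂ × DIC = 0.02654 × 2.21 = 0.0586 mmol/kg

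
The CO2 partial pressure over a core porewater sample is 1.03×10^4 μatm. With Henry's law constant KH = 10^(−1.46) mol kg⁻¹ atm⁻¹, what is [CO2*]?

[CO2*] = 357 μmol/kg

KH = 10^(−1.46) = 3.467×10^-2 mol kg⁻¹ atm⁻¹
[CO2*] = KH · pCO2 = 3.467×10^-2 × 1.03×10^4×10^-6 atm = 3.57×10^-4 mol/kg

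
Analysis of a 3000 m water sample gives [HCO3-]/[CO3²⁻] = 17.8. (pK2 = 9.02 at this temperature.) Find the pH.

From K2 = [H⁺][CO3²⁻]/[HCO3-]:  pH = pK2 − log₁₀([HCO3-]/[CO3²⁻])
log₁₀(17.8) = +1.250
pH = 9.02 − (+1.250) = 7.77

pH = 7.77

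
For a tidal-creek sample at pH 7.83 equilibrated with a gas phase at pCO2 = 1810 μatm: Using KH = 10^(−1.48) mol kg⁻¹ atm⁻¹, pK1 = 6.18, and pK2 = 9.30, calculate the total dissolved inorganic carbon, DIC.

DIC = 2.83 mmol/kg

[CO2*] = KH · pCO2 = 10^(−1.48) × 1810×10^-6 = 5.993×10^-5 mol/kg
α₀ = 1/(1 + K1/[H⁺] + K1K2/[H⁺]²) = 1/(1 + 10^+1.65 + 10^+0.18) = 0.02119
DIC = [CO2*]/α₀ = 5.993×10^-5 / 0.02119 = 2.83 mmol/kg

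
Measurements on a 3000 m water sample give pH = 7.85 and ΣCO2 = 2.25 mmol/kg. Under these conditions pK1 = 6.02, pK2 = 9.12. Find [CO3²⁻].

[CO3²⁻] = 0.113 mmol/kg

α₂ = 1 / (1 + [H⁺]/K2 + [H⁺]²/(K1K2)) = 1 / (1 + 10^+1.27 + 10^-0.56)
   = 1 / (1 + 18.621 + 0.27542) = 1/19.896 = 0.05026
[CO3²⁻] = α₂ × DIC = 0.05026 × 2.25 = 0.113 mmol/kg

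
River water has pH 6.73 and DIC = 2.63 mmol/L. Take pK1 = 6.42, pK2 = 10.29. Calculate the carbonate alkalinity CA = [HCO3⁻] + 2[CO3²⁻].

CA = [HCO3⁻] + 2[CO3²⁻] = (α₁ + 2α₂)·DIC
At pH 6.73: [H⁺]/K1 = 10^-0.31 = 0.48978, K2/[H⁺] = 10^-3.56 = 0.00027542
α₁ = 1/(1 + 0.48978 + 0.00027542) = 1/1.4901 = 0.6711; α₂ = α₁·K2/[H⁺] = 0.0001848
α₁ + 2α₂ = 0.6715
CA = 0.6715 × 2.63 = 1.77 mmol/L

CA = 1.77 mmol/L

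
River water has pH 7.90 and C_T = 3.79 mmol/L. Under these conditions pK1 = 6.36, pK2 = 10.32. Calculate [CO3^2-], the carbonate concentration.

α₂ = 1 / (1 + [H⁺]/K2 + [H⁺]²/(K1K2)) = 1 / (1 + 10^+2.42 + 10^+0.88)
   = 1 / (1 + 263.03 + 7.5858) = 1/271.61 = 0.003682
[CO3²⁻] = α₂ × DIC = 0.003682 × 3.79 = 0.0140 mmol/L = 14.0 μmol/L

[CO3²⁻] = 14.0 μmol/L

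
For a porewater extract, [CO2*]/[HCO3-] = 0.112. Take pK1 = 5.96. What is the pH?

From K1 = [H⁺][HCO3-]/[CO2*]:  pH = pK1 − log₁₀([CO2*]/[HCO3-])
log₁₀(0.112) = -0.951
pH = 5.96 − (-0.951) = 6.91

pH = 6.91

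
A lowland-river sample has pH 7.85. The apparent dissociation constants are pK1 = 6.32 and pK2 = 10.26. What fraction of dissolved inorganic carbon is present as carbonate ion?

α₂ = 0.00376

α₂ = 1 / (1 + [H⁺]/K2 + [H⁺]²/(K1K2)) = 1 / (1 + 10^+2.41 + 10^+0.88)
   = 1 / (1 + 257.04 + 7.5858) = 1/265.63 = 0.003765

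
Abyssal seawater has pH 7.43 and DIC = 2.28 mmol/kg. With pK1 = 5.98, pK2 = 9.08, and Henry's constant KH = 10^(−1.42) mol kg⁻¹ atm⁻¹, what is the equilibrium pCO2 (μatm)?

α₀ = 1 / (1 + K1/[H⁺] + K1K2/[H⁺]²) = 1 / (1 + 10^+1.45 + 10^-0.20)
   = 1 / (1 + 28.184 + 0.63096) = 1/29.815 = 0.03354
[CO2*] = α₀ × DIC = 0.03354 × 2.28 = 0.07647 mmol/kg
pCO2 = [CO2*]/KH = 7.647×10^-5 / 3.802×10^-2 = 2010 μatm

pCO2 = 2010 μatm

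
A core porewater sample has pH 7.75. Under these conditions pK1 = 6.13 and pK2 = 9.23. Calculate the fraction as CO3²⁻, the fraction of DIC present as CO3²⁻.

α₂ = 1 / (1 + [H⁺]/K2 + [H⁺]²/(K1K2)) = 1 / (1 + 10^+1.48 + 10^-0.14)
   = 1 / (1 + 30.200 + 0.72444) = 1/31.924 = 0.03132

α₂ = 0.0313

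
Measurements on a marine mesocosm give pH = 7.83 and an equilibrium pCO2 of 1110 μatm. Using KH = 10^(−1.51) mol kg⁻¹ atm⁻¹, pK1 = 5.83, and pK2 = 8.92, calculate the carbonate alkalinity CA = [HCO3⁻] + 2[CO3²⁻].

CA = 3.99 mmol/kg

[CO2*] = KH · pCO2 = 10^(−1.51) × 1110×10^-6 = 3.430×10^-5 mol/kg
α₀ = 1/(1 + K1/[H⁺] + K1K2/[H⁺]²) = 1/(1 + 10^+2.00 + 10^+0.91) = 0.009164
DIC = [CO2*]/α₀ = 3.430×10^-5 / 0.009164 = 3.743 mmol/kg
CA = (α₁ + 2α₂)·DIC = (0.9164 + 2×0.07448) × 3.743 = 3.99 mmol/kg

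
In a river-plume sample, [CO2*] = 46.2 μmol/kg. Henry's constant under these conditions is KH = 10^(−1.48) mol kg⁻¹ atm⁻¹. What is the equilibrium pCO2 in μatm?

KH = 10^(−1.48) = 3.311×10^-2 mol kg⁻¹ atm⁻¹
pCO2 = [CO2*]/KH = 46.2×10^-6 / 3.311×10^-2 = 1.40×10^-3 atm = 1400 μatm

pCO2 = 1400 μatm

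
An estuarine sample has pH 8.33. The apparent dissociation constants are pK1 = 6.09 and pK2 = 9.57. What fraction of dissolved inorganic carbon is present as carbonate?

α₂ = 0.0541

α₂ = 1 / (1 + [H⁺]/K2 + [H⁺]²/(K1K2)) = 1 / (1 + 10^+1.24 + 10^-1.00)
   = 1 / (1 + 17.378 + 0.10000) = 1/18.478 = 0.05412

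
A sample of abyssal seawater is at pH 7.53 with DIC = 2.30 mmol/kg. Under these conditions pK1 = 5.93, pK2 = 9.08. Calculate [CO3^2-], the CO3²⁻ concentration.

α₂ = 1 / (1 + [H⁺]/K2 + [H⁺]²/(K1K2)) = 1 / (1 + 10^+1.55 + 10^-0.05)
   = 1 / (1 + 35.481 + 0.89125) = 1/37.373 = 0.02676
[CO3²⁻] = α₂ × DIC = 0.02676 × 2.30 = 0.0615 mmol/kg

[CO3²⁻] = 0.0615 mmol/kg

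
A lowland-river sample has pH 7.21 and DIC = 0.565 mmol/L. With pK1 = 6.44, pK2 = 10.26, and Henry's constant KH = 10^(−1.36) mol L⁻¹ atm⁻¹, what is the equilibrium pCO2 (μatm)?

pCO2 = 1880 μatm

α₀ = 1 / (1 + K1/[H⁺] + K1K2/[H⁺]²) = 1 / (1 + 10^+0.77 + 10^-2.28)
   = 1 / (1 + 5.8884 + 0.0052481) = 1/6.8937 = 0.1451
[CO2*] = α₀ × DIC = 0.1451 × 0.565 = 0.08196 mmol/L
pCO2 = [CO2*]/KH = 8.196×10^-5 / 4.365×10^-2 = 1880 μatm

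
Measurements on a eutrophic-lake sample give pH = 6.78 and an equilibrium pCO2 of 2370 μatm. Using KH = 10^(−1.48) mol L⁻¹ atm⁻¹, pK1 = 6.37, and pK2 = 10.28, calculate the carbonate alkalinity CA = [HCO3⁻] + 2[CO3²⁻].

CA = 0.202 mmol/L

[CO2*] = KH · pCO2 = 10^(−1.48) × 2370×10^-6 = 7.848×10^-5 mol/L
α₀ = 1/(1 + K1/[H⁺] + K1K2/[H⁺]²) = 1/(1 + 10^+0.41 + 10^-3.09) = 0.2800
DIC = [CO2*]/α₀ = 7.848×10^-5 / 0.2800 = 0.2803 mmol/L
CA = (α₁ + 2α₂)·DIC = (0.7198 + 2×0.0002276) × 0.2803 = 0.202 mmol/L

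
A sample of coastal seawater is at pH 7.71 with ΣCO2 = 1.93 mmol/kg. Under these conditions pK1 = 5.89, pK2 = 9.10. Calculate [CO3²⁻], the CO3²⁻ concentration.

[CO3²⁻] = 0.0745 mmol/kg

α₂ = 1 / (1 + [H⁺]/K2 + [H⁺]²/(K1K2)) = 1 / (1 + 10^+1.39 + 10^-0.43)
   = 1 / (1 + 24.547 + 0.37154) = 1/25.919 = 0.03858
[CO3²⁻] = α₂ × DIC = 0.03858 × 1.93 = 0.0745 mmol/kg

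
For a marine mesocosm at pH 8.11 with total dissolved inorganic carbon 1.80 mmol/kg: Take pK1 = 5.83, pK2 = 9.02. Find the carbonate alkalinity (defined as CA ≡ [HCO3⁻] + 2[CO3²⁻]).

CA = [HCO3⁻] + 2[CO3²⁻] = (α₁ + 2α₂)·DIC
At pH 8.11: [H⁺]/K1 = 10^-2.28 = 0.0052481, K2/[H⁺] = 10^-0.91 = 0.12303
α₁ = 1/(1 + 0.0052481 + 0.12303) = 1/1.1283 = 0.8863; α₂ = α₁·K2/[H⁺] = 0.1090
α₁ + 2α₂ = 1.1044
CA = 1.1044 × 1.80 = 1.99 mmol/kg

CA = 1.99 mmol/kg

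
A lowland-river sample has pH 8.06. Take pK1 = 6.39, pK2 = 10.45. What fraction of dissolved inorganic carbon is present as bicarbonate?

α₁ = 1 / (1 + [H⁺]/K1 + K2/[H⁺]) = 1 / (1 + 10^-1.67 + 10^-2.39)
   = 1 / (1 + 0.021380 + 0.0040738) = 1/1.0255 = 0.9752

α₁ = 0.975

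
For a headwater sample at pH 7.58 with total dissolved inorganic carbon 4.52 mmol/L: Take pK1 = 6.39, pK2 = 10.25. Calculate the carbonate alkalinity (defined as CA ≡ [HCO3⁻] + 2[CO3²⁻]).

CA = [HCO3⁻] + 2[CO3²⁻] = (α₁ + 2α₂)·DIC
At pH 7.58: [H⁺]/K1 = 10^-1.19 = 0.064565, K2/[H⁺] = 10^-2.67 = 0.0021380
α₁ = 1/(1 + 0.064565 + 0.0021380) = 1/1.0667 = 0.9375; α₂ = α₁·K2/[H⁺] = 0.002004
α₁ + 2α₂ = 0.9415
CA = 0.9415 × 4.52 = 4.26 mmol/L

CA = 4.26 mmol/L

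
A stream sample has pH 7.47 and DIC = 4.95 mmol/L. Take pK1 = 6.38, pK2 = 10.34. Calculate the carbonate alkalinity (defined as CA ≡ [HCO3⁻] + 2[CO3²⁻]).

CA = [HCO3⁻] + 2[CO3²⁻] = (α₁ + 2α₂)·DIC
At pH 7.47: [H⁺]/K1 = 10^-1.09 = 0.081283, K2/[H⁺] = 10^-2.87 = 0.0013490
α₁ = 1/(1 + 0.081283 + 0.0013490) = 1/1.0826 = 0.9237; α₂ = α₁·K2/[H⁺] = 0.001246
α₁ + 2α₂ = 0.9262
CA = 0.9262 × 4.95 = 4.58 mmol/L

CA = 4.58 mmol/L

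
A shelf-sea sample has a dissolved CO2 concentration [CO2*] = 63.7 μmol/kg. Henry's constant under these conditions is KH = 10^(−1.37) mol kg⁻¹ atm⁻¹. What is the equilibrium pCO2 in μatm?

pCO2 = 1490 μatm

KH = 10^(−1.37) = 4.266×10^-2 mol kg⁻¹ atm⁻¹
pCO2 = [CO2*]/KH = 63.7×10^-6 / 4.266×10^-2 = 1.49×10^-3 atm = 1490 μatm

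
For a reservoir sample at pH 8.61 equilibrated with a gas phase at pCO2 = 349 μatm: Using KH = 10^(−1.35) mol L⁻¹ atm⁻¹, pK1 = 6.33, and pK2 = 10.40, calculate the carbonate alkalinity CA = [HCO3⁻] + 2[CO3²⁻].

CA = 3.07 mmol/L

[CO2*] = KH · pCO2 = 10^(−1.35) × 349×10^-6 = 1.559×10^-5 mol/L
α₀ = 1/(1 + K1/[H⁺] + K1K2/[H⁺]²) = 1/(1 + 10^+2.28 + 10^+0.49) = 0.005138
DIC = [CO2*]/α₀ = 1.559×10^-5 / 0.005138 = 3.034 mmol/L
CA = (α₁ + 2α₂)·DIC = (0.9790 + 2×0.01588) × 3.034 = 3.07 mmol/L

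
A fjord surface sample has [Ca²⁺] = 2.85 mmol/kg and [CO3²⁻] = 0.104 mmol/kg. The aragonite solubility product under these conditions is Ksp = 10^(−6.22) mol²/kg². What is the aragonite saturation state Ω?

Ω = 0.492

Ksp = 10^(−6.22) = 6.026×10^-7
Ω = [Ca²⁺][CO3²⁻]/Ksp = (2.85×10^-3)(0.104×10^-3) / 6.026×10^-7 = 0.492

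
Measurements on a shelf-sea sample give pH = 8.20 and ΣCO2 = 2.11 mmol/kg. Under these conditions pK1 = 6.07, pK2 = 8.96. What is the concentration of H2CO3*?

[CO2*] = 13.2 μmol/kg

α₀ = 1 / (1 + K1/[H⁺] + K1K2/[H⁺]²) = 1 / (1 + 10^+2.13 + 10^+1.37)
   = 1 / (1 + 134.90 + 23.442) = 1/159.34 = 0.006276
[CO2*] = α₀ × DIC = 0.006276 × 2.11 = 0.0132 mmol/kg = 13.2 μmol/kg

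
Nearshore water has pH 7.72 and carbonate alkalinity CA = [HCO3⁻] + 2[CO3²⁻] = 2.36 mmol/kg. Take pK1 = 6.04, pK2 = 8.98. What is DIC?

DIC = 2.29 mmol/kg

CA = [HCO3⁻] + 2[CO3²⁻] = (α₁ + 2α₂)·DIC
At pH 7.72: [H⁺]/K1 = 10^-1.68 = 0.020893, K2/[H⁺] = 10^-1.26 = 0.054954
α₁ = 1/(1 + 0.020893 + 0.054954) = 1/1.0758 = 0.9295; α₂ = α₁·K2/[H⁺] = 0.05108
α₁ + 2α₂ = 1.0317
DIC = CA / (α₁ + 2α₂) = 2.36 / 1.0317 = 2.29 mmol/kg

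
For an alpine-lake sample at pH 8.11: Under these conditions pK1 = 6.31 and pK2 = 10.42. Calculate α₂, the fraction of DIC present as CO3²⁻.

α₂ = 1 / (1 + [H⁺]/K2 + [H⁺]²/(K1K2)) = 1 / (1 + 10^+2.31 + 10^+0.51)
   = 1 / (1 + 204.17 + 3.2359) = 1/208.41 = 0.004798

α₂ = 0.00480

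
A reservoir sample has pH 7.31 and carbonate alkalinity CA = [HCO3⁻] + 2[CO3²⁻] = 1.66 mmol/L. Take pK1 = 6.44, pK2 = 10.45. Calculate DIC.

CA = [HCO3⁻] + 2[CO3²⁻] = (α₁ + 2α₂)·DIC
At pH 7.31: [H⁺]/K1 = 10^-0.87 = 0.13490, K2/[H⁺] = 10^-3.14 = 0.00072444
α₁ = 1/(1 + 0.13490 + 0.00072444) = 1/1.1356 = 0.8806; α₂ = α₁·K2/[H⁺] = 0.0006379
α₁ + 2α₂ = 0.8819
DIC = CA / (α₁ + 2α₂) = 1.66 / 0.8819 = 1.88 mmol/L

DIC = 1.88 mmol/L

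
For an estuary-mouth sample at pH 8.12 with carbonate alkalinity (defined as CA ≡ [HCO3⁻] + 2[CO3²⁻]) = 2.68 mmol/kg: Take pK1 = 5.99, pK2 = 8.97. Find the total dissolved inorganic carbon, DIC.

DIC = 2.40 mmol/kg

CA = [HCO3⁻] + 2[CO3²⁻] = (α₁ + 2α₂)·DIC
At pH 8.12: [H⁺]/K1 = 10^-2.13 = 0.0074131, K2/[H⁺] = 10^-0.85 = 0.14125
α₁ = 1/(1 + 0.0074131 + 0.14125) = 1/1.1487 = 0.8706; α₂ = α₁·K2/[H⁺] = 0.1230
α₁ + 2α₂ = 1.1165
DIC = CA / (α₁ + 2α₂) = 2.68 / 1.1165 = 2.40 mmol/kg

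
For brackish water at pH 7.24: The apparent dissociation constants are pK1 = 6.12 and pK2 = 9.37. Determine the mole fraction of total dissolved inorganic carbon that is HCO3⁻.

α₁ = 1 / (1 + [H⁺]/K1 + K2/[H⁺]) = 1 / (1 + 10^-1.12 + 10^-2.13)
   = 1 / (1 + 0.075858 + 0.0074131) = 1/1.0833 = 0.9231

α₁ = 0.923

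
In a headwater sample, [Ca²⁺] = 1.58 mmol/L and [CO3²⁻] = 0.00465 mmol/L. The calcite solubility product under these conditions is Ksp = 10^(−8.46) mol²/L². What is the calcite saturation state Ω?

Ksp = 10^(−8.46) = 3.467×10^-9
Ω = [Ca²⁺][CO3²⁻]/Ksp = (1.58×10^-3)(0.00465×10^-3) / 3.467×10^-9 = 2.12

Ω = 2.12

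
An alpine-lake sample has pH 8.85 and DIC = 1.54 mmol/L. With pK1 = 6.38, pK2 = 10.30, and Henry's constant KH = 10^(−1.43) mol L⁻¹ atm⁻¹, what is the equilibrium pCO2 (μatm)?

α₀ = 1 / (1 + K1/[H⁺] + K1K2/[H⁺]²) = 1 / (1 + 10^+2.47 + 10^+1.02)
   = 1 / (1 + 295.12 + 10.471) = 1/306.59 = 0.003262
[CO2*] = α₀ × DIC = 0.003262 × 1.54 = 0.005023 mmol/L = 5.023 μmol/L
pCO2 = [CO2*]/KH = 5.023×10^-6 / 3.715×10^-2 = 135 μatm

pCO2 = 135 μatm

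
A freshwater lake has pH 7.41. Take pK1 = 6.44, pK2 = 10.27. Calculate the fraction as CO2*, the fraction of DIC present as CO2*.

α₀ = 0.0967

α₀ = 1 / (1 + K1/[H⁺] + K1K2/[H⁺]²) = 1 / (1 + 10^+0.97 + 10^-1.89)
   = 1 / (1 + 9.3325 + 0.012882) = 1/10.345 = 0.09666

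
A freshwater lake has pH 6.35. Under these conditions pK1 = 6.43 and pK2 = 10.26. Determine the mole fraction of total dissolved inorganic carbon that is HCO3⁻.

α₁ = 0.454

α₁ = 1 / (1 + [H⁺]/K1 + K2/[H⁺]) = 1 / (1 + 10^+0.08 + 10^-3.91)
   = 1 / (1 + 1.2023 + 0.00012303) = 1/2.2024 = 0.4541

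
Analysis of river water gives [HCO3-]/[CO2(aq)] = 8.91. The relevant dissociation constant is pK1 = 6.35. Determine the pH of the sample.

From K1 = [H⁺][HCO3-]/[CO2(aq)]:  pH = pK1 + log₁₀([HCO3-]/[CO2(aq)])
log₁₀(8.91) = +0.950
pH = 6.35 + (+0.950) = 7.30

pH = 7.30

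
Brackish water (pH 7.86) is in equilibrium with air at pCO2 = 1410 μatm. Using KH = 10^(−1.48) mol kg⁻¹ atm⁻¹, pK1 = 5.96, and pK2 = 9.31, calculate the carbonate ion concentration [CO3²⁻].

[CO3²⁻] = 0.132 mmol/kg

[CO2*] = KH · pCO2 = 10^(−1.48) × 1410×10^-6 = 4.669×10^-5 mol/kg
α₀ = 1/(1 + K1/[H⁺] + K1K2/[H⁺]²) = 1/(1 + 10^+1.90 + 10^+0.45) = 0.01201
DIC = [CO2*]/α₀ = 4.669×10^-5 / 0.01201 = 3.887 mmol/kg
[CO3²⁻] = α₂·DIC; α₂ = 0.03385, so [CO3²⁻] = 0.03385 × 3.887 = 0.132 mmol/kg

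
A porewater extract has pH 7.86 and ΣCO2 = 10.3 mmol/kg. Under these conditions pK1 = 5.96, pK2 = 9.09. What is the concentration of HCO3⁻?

[HCO3⁻] = 9.61 mmol/kg

α₁ = 1 / (1 + [H⁺]/K1 + K2/[H⁺]) = 1 / (1 + 10^-1.90 + 10^-1.23)
   = 1 / (1 + 0.012589 + 0.058884) = 1/1.0715 = 0.9333
[HCO3⁻] = α₁ × DIC = 0.9333 × 10.3 = 9.61 mmol/kg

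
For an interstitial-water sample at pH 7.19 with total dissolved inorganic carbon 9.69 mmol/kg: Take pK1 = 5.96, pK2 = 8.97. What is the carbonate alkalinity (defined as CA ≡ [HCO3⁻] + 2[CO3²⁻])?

CA = 9.31 mmol/kg

CA = [HCO3⁻] + 2[CO3²⁻] = (α₁ + 2α₂)·DIC
At pH 7.19: [H⁺]/K1 = 10^-1.23 = 0.058884, K2/[H⁺] = 10^-1.78 = 0.016596
α₁ = 1/(1 + 0.058884 + 0.016596) = 1/1.0755 = 0.9298; α₂ = α₁·K2/[H⁺] = 0.01543
α₁ + 2α₂ = 0.9607
CA = 0.9607 × 9.69 = 9.31 mmol/kg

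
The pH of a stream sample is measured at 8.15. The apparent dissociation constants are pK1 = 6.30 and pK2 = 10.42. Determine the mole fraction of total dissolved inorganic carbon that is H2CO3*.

α₀ = 0.0139

α₀ = 1 / (1 + K1/[H⁺] + K1K2/[H⁺]²) = 1 / (1 + 10^+1.85 + 10^-0.42)
   = 1 / (1 + 70.795 + 0.38019) = 1/72.175 = 0.01386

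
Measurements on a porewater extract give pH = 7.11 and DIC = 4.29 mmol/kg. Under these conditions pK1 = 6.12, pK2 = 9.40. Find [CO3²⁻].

α₂ = 1 / (1 + [H⁺]/K2 + [H⁺]²/(K1K2)) = 1 / (1 + 10^+2.29 + 10^+1.30)
   = 1 / (1 + 194.98 + 19.953) = 1/215.94 = 0.004631
[CO3²⁻] = α₂ × DIC = 0.004631 × 4.29 = 0.0199 mmol/kg = 19.9 μmol/kg

[CO3²⁻] = 19.9 μmol/kg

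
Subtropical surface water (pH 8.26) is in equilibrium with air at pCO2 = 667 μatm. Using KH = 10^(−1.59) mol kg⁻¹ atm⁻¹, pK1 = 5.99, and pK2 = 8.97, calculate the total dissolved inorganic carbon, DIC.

DIC = 3.83 mmol/kg

[CO2*] = KH · pCO2 = 10^(−1.59) × 667×10^-6 = 1.714×10^-5 mol/kg
α₀ = 1/(1 + K1/[H⁺] + K1K2/[H⁺]²) = 1/(1 + 10^+2.27 + 10^+1.56) = 0.004474
DIC = [CO2*]/α₀ = 1.714×10^-5 / 0.004474 = 3.83 mmol/kg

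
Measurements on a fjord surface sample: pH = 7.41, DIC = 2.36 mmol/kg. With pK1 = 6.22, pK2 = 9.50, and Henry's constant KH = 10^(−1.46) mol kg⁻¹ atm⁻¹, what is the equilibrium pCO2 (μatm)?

pCO2 = 4100 μatm

α₀ = 1 / (1 + K1/[H⁺] + K1K2/[H⁺]²) = 1 / (1 + 10^+1.19 + 10^-0.90)
   = 1 / (1 + 15.488 + 0.12589) = 1/16.614 = 0.06019
[CO2*] = α₀ × DIC = 0.06019 × 2.36 = 0.1420 mmol/kg
pCO2 = [CO2*]/KH = 1.420×10^-4 / 3.467×10^-2 = 4100 μatm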